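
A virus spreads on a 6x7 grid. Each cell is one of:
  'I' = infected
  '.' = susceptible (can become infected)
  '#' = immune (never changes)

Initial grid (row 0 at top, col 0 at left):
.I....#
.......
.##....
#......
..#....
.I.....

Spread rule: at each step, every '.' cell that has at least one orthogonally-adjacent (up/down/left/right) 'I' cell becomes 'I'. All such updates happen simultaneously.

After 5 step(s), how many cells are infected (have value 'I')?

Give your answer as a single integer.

Answer: 31

Derivation:
Step 0 (initial): 2 infected
Step 1: +6 new -> 8 infected
Step 2: +6 new -> 14 infected
Step 3: +6 new -> 20 infected
Step 4: +6 new -> 26 infected
Step 5: +5 new -> 31 infected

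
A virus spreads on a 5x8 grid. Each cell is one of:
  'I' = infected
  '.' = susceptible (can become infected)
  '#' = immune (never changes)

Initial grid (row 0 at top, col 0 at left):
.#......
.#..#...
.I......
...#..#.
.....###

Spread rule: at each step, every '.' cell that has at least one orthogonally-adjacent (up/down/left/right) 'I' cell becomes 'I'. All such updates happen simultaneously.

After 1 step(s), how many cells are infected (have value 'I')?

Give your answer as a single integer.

Answer: 4

Derivation:
Step 0 (initial): 1 infected
Step 1: +3 new -> 4 infected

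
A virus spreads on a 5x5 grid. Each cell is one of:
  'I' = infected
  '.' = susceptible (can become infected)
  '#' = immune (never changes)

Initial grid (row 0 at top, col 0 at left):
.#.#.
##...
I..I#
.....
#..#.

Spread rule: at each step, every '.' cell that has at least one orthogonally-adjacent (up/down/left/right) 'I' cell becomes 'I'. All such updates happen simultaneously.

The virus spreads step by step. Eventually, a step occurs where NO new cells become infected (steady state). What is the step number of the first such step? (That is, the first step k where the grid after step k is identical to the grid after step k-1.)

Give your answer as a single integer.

Answer: 4

Derivation:
Step 0 (initial): 2 infected
Step 1: +5 new -> 7 infected
Step 2: +5 new -> 12 infected
Step 3: +5 new -> 17 infected
Step 4: +0 new -> 17 infected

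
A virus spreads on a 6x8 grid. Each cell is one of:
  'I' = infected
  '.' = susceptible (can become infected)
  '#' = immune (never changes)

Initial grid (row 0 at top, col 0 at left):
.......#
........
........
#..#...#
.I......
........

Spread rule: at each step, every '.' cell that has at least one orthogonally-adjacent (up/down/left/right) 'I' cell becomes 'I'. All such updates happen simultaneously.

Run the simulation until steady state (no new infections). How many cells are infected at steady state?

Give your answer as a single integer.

Step 0 (initial): 1 infected
Step 1: +4 new -> 5 infected
Step 2: +5 new -> 10 infected
Step 3: +5 new -> 15 infected
Step 4: +7 new -> 22 infected
Step 5: +7 new -> 29 infected
Step 6: +6 new -> 35 infected
Step 7: +4 new -> 39 infected
Step 8: +3 new -> 42 infected
Step 9: +2 new -> 44 infected
Step 10: +0 new -> 44 infected

Answer: 44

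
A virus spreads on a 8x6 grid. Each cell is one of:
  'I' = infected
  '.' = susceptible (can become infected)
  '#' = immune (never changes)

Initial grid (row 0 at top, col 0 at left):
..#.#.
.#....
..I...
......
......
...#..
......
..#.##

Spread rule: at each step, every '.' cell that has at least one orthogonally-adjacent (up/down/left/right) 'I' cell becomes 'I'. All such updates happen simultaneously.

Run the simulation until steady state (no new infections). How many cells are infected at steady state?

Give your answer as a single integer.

Answer: 41

Derivation:
Step 0 (initial): 1 infected
Step 1: +4 new -> 5 infected
Step 2: +6 new -> 11 infected
Step 3: +9 new -> 20 infected
Step 4: +7 new -> 27 infected
Step 5: +7 new -> 34 infected
Step 6: +5 new -> 39 infected
Step 7: +2 new -> 41 infected
Step 8: +0 new -> 41 infected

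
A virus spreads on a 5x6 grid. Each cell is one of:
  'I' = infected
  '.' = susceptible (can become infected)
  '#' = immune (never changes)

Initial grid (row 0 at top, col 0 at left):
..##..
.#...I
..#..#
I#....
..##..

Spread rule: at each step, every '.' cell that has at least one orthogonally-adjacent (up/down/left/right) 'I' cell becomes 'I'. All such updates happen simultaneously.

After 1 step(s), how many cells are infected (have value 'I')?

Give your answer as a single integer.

Step 0 (initial): 2 infected
Step 1: +4 new -> 6 infected

Answer: 6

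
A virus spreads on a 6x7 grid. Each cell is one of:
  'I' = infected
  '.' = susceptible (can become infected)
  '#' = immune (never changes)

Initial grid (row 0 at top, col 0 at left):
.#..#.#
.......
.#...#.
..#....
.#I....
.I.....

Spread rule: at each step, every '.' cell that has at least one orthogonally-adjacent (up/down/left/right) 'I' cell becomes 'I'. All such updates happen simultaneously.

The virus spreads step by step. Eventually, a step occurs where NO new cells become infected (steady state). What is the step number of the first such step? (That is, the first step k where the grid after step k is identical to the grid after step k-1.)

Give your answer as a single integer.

Step 0 (initial): 2 infected
Step 1: +3 new -> 5 infected
Step 2: +4 new -> 9 infected
Step 3: +5 new -> 14 infected
Step 4: +8 new -> 22 infected
Step 5: +6 new -> 28 infected
Step 6: +5 new -> 33 infected
Step 7: +2 new -> 35 infected
Step 8: +0 new -> 35 infected

Answer: 8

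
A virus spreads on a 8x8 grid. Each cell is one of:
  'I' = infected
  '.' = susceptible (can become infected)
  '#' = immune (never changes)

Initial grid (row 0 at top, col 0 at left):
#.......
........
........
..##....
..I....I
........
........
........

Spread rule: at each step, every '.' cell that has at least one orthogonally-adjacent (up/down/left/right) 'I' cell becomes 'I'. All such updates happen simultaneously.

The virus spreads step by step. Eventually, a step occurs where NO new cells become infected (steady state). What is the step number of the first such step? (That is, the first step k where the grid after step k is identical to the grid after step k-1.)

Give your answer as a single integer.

Step 0 (initial): 2 infected
Step 1: +6 new -> 8 infected
Step 2: +11 new -> 19 infected
Step 3: +14 new -> 33 infected
Step 4: +13 new -> 46 infected
Step 5: +10 new -> 56 infected
Step 6: +4 new -> 60 infected
Step 7: +1 new -> 61 infected
Step 8: +0 new -> 61 infected

Answer: 8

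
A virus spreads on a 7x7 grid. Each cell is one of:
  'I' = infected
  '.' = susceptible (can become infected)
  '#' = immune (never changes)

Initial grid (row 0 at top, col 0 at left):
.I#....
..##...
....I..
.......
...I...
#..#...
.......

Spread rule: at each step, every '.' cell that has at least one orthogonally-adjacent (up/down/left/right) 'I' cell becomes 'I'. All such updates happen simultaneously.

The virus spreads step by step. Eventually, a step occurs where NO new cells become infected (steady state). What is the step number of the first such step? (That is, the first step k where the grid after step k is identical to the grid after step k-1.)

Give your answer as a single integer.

Answer: 6

Derivation:
Step 0 (initial): 3 infected
Step 1: +9 new -> 12 infected
Step 2: +12 new -> 24 infected
Step 3: +12 new -> 36 infected
Step 4: +6 new -> 42 infected
Step 5: +2 new -> 44 infected
Step 6: +0 new -> 44 infected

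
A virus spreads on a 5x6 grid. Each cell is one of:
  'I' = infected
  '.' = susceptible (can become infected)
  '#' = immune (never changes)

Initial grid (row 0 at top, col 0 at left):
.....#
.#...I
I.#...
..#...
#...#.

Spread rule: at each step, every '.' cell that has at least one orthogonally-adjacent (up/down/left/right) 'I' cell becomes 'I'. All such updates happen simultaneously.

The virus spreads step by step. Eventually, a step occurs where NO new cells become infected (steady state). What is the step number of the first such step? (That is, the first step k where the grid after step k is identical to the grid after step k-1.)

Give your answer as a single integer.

Step 0 (initial): 2 infected
Step 1: +5 new -> 7 infected
Step 2: +6 new -> 13 infected
Step 3: +7 new -> 20 infected
Step 4: +3 new -> 23 infected
Step 5: +1 new -> 24 infected
Step 6: +0 new -> 24 infected

Answer: 6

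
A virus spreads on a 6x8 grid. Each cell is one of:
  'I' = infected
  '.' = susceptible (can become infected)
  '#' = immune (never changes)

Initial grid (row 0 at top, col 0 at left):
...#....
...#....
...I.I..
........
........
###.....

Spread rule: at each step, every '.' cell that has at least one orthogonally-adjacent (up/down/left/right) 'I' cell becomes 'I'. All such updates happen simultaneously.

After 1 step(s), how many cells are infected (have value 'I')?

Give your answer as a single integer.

Step 0 (initial): 2 infected
Step 1: +6 new -> 8 infected

Answer: 8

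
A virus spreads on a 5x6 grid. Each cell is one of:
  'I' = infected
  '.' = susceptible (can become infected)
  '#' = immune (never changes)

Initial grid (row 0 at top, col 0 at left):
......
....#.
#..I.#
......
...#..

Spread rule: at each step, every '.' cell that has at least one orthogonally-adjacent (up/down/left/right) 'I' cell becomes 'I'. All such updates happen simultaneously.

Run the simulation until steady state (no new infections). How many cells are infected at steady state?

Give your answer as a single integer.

Answer: 26

Derivation:
Step 0 (initial): 1 infected
Step 1: +4 new -> 5 infected
Step 2: +5 new -> 10 infected
Step 3: +7 new -> 17 infected
Step 4: +6 new -> 23 infected
Step 5: +3 new -> 26 infected
Step 6: +0 new -> 26 infected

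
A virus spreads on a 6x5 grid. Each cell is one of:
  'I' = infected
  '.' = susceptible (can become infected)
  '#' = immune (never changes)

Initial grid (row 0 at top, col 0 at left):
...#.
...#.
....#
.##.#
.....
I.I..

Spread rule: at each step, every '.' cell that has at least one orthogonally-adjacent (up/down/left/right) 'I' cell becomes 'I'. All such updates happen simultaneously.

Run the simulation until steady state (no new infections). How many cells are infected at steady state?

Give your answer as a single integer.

Step 0 (initial): 2 infected
Step 1: +4 new -> 6 infected
Step 2: +4 new -> 10 infected
Step 3: +3 new -> 13 infected
Step 4: +3 new -> 16 infected
Step 5: +3 new -> 19 infected
Step 6: +2 new -> 21 infected
Step 7: +1 new -> 22 infected
Step 8: +0 new -> 22 infected

Answer: 22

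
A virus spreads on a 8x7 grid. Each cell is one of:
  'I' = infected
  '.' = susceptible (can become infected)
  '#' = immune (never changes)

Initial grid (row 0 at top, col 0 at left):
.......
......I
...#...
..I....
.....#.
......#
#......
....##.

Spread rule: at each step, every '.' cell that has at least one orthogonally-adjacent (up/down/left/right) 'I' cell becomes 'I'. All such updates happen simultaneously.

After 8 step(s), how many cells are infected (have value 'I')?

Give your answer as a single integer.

Step 0 (initial): 2 infected
Step 1: +7 new -> 9 infected
Step 2: +11 new -> 20 infected
Step 3: +13 new -> 33 infected
Step 4: +8 new -> 41 infected
Step 5: +5 new -> 46 infected
Step 6: +2 new -> 48 infected
Step 7: +1 new -> 49 infected
Step 8: +1 new -> 50 infected

Answer: 50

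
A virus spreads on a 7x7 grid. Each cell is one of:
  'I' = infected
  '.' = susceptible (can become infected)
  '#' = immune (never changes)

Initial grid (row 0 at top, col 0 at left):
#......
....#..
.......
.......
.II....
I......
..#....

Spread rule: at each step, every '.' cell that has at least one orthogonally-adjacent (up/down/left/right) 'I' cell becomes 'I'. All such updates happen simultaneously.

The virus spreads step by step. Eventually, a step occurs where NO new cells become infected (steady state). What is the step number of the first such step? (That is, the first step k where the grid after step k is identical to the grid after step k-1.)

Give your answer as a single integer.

Step 0 (initial): 3 infected
Step 1: +7 new -> 10 infected
Step 2: +7 new -> 17 infected
Step 3: +8 new -> 25 infected
Step 4: +9 new -> 34 infected
Step 5: +5 new -> 39 infected
Step 6: +4 new -> 43 infected
Step 7: +2 new -> 45 infected
Step 8: +1 new -> 46 infected
Step 9: +0 new -> 46 infected

Answer: 9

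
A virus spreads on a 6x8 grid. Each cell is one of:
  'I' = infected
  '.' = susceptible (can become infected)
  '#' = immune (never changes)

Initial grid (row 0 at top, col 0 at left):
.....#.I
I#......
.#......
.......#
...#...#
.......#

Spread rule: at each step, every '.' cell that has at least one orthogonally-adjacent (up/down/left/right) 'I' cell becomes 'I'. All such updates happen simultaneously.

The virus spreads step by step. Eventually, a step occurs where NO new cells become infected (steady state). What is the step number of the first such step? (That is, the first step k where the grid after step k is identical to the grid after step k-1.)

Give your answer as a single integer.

Step 0 (initial): 2 infected
Step 1: +4 new -> 6 infected
Step 2: +4 new -> 10 infected
Step 3: +5 new -> 15 infected
Step 4: +8 new -> 23 infected
Step 5: +9 new -> 32 infected
Step 6: +5 new -> 37 infected
Step 7: +3 new -> 40 infected
Step 8: +1 new -> 41 infected
Step 9: +0 new -> 41 infected

Answer: 9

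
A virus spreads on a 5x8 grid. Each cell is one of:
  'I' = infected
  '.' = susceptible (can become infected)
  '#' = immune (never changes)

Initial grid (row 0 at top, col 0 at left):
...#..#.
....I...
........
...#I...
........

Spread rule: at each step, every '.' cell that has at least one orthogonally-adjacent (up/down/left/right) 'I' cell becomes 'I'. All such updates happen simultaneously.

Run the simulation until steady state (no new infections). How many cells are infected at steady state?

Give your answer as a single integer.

Step 0 (initial): 2 infected
Step 1: +6 new -> 8 infected
Step 2: +8 new -> 16 infected
Step 3: +8 new -> 24 infected
Step 4: +8 new -> 32 infected
Step 5: +4 new -> 36 infected
Step 6: +1 new -> 37 infected
Step 7: +0 new -> 37 infected

Answer: 37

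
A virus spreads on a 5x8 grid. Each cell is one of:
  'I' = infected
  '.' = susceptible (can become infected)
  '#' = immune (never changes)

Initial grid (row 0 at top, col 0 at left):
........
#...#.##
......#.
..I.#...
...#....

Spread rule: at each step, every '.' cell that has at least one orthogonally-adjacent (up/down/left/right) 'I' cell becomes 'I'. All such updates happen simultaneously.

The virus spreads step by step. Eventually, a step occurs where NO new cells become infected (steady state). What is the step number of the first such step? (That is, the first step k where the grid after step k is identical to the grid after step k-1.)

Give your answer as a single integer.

Step 0 (initial): 1 infected
Step 1: +4 new -> 5 infected
Step 2: +5 new -> 10 infected
Step 3: +6 new -> 16 infected
Step 4: +3 new -> 19 infected
Step 5: +4 new -> 23 infected
Step 6: +3 new -> 26 infected
Step 7: +4 new -> 30 infected
Step 8: +3 new -> 33 infected
Step 9: +0 new -> 33 infected

Answer: 9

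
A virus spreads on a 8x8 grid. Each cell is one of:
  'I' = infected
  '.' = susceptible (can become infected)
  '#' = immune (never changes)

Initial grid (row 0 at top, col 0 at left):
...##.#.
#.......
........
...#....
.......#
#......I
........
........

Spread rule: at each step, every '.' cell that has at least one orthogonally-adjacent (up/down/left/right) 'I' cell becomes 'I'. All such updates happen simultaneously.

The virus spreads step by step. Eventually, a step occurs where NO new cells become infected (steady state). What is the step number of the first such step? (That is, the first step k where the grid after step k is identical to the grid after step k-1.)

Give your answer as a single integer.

Answer: 13

Derivation:
Step 0 (initial): 1 infected
Step 1: +2 new -> 3 infected
Step 2: +4 new -> 7 infected
Step 3: +5 new -> 12 infected
Step 4: +7 new -> 19 infected
Step 5: +8 new -> 27 infected
Step 6: +7 new -> 34 infected
Step 7: +8 new -> 42 infected
Step 8: +6 new -> 48 infected
Step 9: +4 new -> 52 infected
Step 10: +3 new -> 55 infected
Step 11: +1 new -> 56 infected
Step 12: +1 new -> 57 infected
Step 13: +0 new -> 57 infected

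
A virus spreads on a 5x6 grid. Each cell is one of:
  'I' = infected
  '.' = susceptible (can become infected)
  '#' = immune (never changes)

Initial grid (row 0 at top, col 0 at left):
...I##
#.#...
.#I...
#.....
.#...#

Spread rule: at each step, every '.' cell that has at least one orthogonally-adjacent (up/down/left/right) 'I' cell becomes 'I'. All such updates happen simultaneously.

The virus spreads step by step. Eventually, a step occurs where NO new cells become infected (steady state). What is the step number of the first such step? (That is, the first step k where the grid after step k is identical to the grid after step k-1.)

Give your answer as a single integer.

Step 0 (initial): 2 infected
Step 1: +4 new -> 6 infected
Step 2: +6 new -> 12 infected
Step 3: +6 new -> 18 infected
Step 4: +2 new -> 20 infected
Step 5: +0 new -> 20 infected

Answer: 5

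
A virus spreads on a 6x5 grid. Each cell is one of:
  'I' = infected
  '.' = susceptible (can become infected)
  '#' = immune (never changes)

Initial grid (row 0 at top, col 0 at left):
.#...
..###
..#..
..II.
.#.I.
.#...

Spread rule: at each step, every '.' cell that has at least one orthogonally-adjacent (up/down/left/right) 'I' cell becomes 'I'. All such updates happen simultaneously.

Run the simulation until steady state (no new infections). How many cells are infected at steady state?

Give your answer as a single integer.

Answer: 20

Derivation:
Step 0 (initial): 3 infected
Step 1: +6 new -> 9 infected
Step 2: +5 new -> 14 infected
Step 3: +3 new -> 17 infected
Step 4: +2 new -> 19 infected
Step 5: +1 new -> 20 infected
Step 6: +0 new -> 20 infected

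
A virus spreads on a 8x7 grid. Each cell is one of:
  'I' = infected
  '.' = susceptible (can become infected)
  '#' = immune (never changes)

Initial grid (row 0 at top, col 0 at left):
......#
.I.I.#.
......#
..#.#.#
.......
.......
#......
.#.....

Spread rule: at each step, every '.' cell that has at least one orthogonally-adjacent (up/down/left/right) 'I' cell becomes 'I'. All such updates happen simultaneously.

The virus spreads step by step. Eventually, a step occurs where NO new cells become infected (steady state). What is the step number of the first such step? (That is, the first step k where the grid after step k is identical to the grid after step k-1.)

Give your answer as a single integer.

Answer: 10

Derivation:
Step 0 (initial): 2 infected
Step 1: +7 new -> 9 infected
Step 2: +8 new -> 17 infected
Step 3: +5 new -> 22 infected
Step 4: +6 new -> 28 infected
Step 5: +6 new -> 34 infected
Step 6: +5 new -> 39 infected
Step 7: +4 new -> 43 infected
Step 8: +2 new -> 45 infected
Step 9: +1 new -> 46 infected
Step 10: +0 new -> 46 infected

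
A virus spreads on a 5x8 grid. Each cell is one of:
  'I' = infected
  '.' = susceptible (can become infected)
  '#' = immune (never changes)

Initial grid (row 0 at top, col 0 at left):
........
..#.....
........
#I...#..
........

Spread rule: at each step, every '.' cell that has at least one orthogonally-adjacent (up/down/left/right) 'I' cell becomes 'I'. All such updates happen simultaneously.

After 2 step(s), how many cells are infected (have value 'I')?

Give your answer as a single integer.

Answer: 10

Derivation:
Step 0 (initial): 1 infected
Step 1: +3 new -> 4 infected
Step 2: +6 new -> 10 infected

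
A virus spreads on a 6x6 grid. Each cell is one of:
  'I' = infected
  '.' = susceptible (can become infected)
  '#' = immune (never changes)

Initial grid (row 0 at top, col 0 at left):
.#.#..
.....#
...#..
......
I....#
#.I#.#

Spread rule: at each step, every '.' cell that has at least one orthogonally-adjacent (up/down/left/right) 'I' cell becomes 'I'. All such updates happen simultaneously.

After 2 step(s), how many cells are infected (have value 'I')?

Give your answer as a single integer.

Step 0 (initial): 2 infected
Step 1: +4 new -> 6 infected
Step 2: +4 new -> 10 infected

Answer: 10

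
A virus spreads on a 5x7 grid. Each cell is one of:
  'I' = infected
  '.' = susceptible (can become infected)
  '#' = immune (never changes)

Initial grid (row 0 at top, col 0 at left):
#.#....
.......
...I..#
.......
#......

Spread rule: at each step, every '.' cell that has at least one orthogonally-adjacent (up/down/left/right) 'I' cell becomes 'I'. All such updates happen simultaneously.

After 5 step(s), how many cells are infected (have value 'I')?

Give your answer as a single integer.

Answer: 31

Derivation:
Step 0 (initial): 1 infected
Step 1: +4 new -> 5 infected
Step 2: +8 new -> 13 infected
Step 3: +8 new -> 21 infected
Step 4: +8 new -> 29 infected
Step 5: +2 new -> 31 infected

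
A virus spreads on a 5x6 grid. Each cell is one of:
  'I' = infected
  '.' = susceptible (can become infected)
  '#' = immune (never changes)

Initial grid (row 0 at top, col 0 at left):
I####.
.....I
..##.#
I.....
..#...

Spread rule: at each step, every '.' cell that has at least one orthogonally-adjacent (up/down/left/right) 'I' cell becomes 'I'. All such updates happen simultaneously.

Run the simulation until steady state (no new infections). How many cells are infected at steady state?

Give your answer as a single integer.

Answer: 22

Derivation:
Step 0 (initial): 3 infected
Step 1: +6 new -> 9 infected
Step 2: +6 new -> 15 infected
Step 3: +3 new -> 18 infected
Step 4: +3 new -> 21 infected
Step 5: +1 new -> 22 infected
Step 6: +0 new -> 22 infected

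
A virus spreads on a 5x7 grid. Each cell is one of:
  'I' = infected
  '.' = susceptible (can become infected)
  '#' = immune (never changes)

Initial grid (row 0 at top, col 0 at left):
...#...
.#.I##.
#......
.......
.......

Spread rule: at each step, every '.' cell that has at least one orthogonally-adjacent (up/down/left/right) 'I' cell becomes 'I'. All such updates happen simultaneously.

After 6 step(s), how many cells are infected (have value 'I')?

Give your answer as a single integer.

Step 0 (initial): 1 infected
Step 1: +2 new -> 3 infected
Step 2: +4 new -> 7 infected
Step 3: +6 new -> 13 infected
Step 4: +6 new -> 19 infected
Step 5: +6 new -> 25 infected
Step 6: +3 new -> 28 infected

Answer: 28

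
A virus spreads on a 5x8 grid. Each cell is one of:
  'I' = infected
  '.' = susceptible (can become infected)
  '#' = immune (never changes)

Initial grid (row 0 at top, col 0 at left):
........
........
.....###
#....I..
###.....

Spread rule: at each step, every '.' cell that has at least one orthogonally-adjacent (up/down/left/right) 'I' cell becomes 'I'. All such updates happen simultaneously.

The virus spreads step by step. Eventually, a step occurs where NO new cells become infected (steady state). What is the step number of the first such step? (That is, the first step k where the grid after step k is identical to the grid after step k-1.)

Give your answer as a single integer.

Step 0 (initial): 1 infected
Step 1: +3 new -> 4 infected
Step 2: +5 new -> 9 infected
Step 3: +5 new -> 14 infected
Step 4: +5 new -> 19 infected
Step 5: +5 new -> 24 infected
Step 6: +5 new -> 29 infected
Step 7: +3 new -> 32 infected
Step 8: +1 new -> 33 infected
Step 9: +0 new -> 33 infected

Answer: 9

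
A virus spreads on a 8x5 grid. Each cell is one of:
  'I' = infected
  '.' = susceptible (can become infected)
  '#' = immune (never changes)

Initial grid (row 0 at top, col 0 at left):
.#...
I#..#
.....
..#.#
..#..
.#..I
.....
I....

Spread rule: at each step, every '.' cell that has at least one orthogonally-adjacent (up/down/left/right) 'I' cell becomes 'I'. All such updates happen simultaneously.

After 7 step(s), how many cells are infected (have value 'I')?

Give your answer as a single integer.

Step 0 (initial): 3 infected
Step 1: +7 new -> 10 infected
Step 2: +9 new -> 19 infected
Step 3: +6 new -> 25 infected
Step 4: +3 new -> 28 infected
Step 5: +3 new -> 31 infected
Step 6: +1 new -> 32 infected
Step 7: +1 new -> 33 infected

Answer: 33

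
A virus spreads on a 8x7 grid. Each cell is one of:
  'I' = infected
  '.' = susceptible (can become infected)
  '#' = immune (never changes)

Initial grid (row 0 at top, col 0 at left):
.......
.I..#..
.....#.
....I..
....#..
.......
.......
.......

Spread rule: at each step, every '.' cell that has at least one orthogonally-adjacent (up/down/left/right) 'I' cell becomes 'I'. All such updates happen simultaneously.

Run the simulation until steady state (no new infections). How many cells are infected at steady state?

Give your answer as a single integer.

Step 0 (initial): 2 infected
Step 1: +7 new -> 9 infected
Step 2: +11 new -> 20 infected
Step 3: +8 new -> 28 infected
Step 4: +9 new -> 37 infected
Step 5: +10 new -> 47 infected
Step 6: +5 new -> 52 infected
Step 7: +1 new -> 53 infected
Step 8: +0 new -> 53 infected

Answer: 53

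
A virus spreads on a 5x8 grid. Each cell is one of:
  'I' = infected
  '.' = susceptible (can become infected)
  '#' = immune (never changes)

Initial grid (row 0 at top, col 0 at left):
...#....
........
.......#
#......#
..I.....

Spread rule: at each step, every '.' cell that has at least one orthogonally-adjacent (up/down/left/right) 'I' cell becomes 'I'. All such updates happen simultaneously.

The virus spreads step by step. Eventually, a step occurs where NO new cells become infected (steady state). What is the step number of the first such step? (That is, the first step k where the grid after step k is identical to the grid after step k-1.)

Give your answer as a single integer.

Step 0 (initial): 1 infected
Step 1: +3 new -> 4 infected
Step 2: +5 new -> 9 infected
Step 3: +5 new -> 14 infected
Step 4: +7 new -> 21 infected
Step 5: +6 new -> 27 infected
Step 6: +4 new -> 31 infected
Step 7: +2 new -> 33 infected
Step 8: +2 new -> 35 infected
Step 9: +1 new -> 36 infected
Step 10: +0 new -> 36 infected

Answer: 10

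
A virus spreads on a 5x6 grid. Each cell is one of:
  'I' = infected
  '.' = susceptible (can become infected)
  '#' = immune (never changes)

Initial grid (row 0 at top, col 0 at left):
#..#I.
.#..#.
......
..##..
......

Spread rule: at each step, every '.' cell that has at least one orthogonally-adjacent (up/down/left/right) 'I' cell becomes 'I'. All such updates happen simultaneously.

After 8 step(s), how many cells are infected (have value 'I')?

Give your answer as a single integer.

Answer: 19

Derivation:
Step 0 (initial): 1 infected
Step 1: +1 new -> 2 infected
Step 2: +1 new -> 3 infected
Step 3: +1 new -> 4 infected
Step 4: +2 new -> 6 infected
Step 5: +3 new -> 9 infected
Step 6: +3 new -> 12 infected
Step 7: +3 new -> 15 infected
Step 8: +4 new -> 19 infected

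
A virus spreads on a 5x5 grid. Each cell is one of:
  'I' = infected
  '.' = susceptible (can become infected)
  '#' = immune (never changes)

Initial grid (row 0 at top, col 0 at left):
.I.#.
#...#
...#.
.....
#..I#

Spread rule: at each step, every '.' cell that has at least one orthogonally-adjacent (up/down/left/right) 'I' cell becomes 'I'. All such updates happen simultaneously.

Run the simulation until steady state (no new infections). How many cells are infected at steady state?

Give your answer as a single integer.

Step 0 (initial): 2 infected
Step 1: +5 new -> 7 infected
Step 2: +5 new -> 12 infected
Step 3: +5 new -> 17 infected
Step 4: +1 new -> 18 infected
Step 5: +0 new -> 18 infected

Answer: 18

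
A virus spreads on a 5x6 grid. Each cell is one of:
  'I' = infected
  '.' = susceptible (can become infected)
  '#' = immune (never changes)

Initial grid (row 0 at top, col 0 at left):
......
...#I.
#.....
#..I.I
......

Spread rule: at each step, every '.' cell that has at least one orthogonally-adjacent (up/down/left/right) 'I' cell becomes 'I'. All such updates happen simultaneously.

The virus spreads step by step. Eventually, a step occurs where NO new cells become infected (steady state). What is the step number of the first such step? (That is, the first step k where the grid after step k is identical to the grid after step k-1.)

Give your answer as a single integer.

Answer: 6

Derivation:
Step 0 (initial): 3 infected
Step 1: +9 new -> 12 infected
Step 2: +6 new -> 18 infected
Step 3: +4 new -> 22 infected
Step 4: +3 new -> 25 infected
Step 5: +2 new -> 27 infected
Step 6: +0 new -> 27 infected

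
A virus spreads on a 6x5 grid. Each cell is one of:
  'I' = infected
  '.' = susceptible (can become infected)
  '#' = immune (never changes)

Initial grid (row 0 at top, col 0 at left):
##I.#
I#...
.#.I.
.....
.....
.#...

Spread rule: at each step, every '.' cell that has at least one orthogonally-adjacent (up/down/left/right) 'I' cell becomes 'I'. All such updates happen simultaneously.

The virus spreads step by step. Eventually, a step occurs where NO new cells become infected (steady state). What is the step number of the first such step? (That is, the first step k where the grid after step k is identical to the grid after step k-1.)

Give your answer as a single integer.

Step 0 (initial): 3 infected
Step 1: +7 new -> 10 infected
Step 2: +5 new -> 15 infected
Step 3: +5 new -> 20 infected
Step 4: +4 new -> 24 infected
Step 5: +0 new -> 24 infected

Answer: 5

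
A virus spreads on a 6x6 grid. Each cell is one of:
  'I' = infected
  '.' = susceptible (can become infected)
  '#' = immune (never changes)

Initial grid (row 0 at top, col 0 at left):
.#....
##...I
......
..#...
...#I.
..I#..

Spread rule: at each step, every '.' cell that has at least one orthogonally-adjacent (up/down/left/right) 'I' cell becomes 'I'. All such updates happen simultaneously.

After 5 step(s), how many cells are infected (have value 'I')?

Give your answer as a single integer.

Step 0 (initial): 3 infected
Step 1: +8 new -> 11 infected
Step 2: +8 new -> 19 infected
Step 3: +5 new -> 24 infected
Step 4: +4 new -> 28 infected
Step 5: +1 new -> 29 infected

Answer: 29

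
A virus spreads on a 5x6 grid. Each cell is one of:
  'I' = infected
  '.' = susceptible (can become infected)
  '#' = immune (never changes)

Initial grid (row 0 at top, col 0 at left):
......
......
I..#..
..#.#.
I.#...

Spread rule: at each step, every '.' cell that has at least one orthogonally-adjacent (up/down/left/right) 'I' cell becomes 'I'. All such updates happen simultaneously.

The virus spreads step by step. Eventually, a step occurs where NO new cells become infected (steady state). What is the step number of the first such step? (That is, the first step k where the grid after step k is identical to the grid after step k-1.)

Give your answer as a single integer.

Step 0 (initial): 2 infected
Step 1: +4 new -> 6 infected
Step 2: +4 new -> 10 infected
Step 3: +2 new -> 12 infected
Step 4: +2 new -> 14 infected
Step 5: +2 new -> 16 infected
Step 6: +3 new -> 19 infected
Step 7: +2 new -> 21 infected
Step 8: +1 new -> 22 infected
Step 9: +1 new -> 23 infected
Step 10: +1 new -> 24 infected
Step 11: +1 new -> 25 infected
Step 12: +1 new -> 26 infected
Step 13: +0 new -> 26 infected

Answer: 13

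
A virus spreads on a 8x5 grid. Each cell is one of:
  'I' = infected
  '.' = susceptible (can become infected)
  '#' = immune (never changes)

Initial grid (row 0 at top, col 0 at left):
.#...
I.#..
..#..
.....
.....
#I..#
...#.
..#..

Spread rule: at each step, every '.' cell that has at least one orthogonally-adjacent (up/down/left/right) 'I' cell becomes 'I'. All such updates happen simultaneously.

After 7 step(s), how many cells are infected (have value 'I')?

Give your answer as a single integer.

Answer: 28

Derivation:
Step 0 (initial): 2 infected
Step 1: +6 new -> 8 infected
Step 2: +9 new -> 17 infected
Step 3: +3 new -> 20 infected
Step 4: +2 new -> 22 infected
Step 5: +2 new -> 24 infected
Step 6: +2 new -> 26 infected
Step 7: +2 new -> 28 infected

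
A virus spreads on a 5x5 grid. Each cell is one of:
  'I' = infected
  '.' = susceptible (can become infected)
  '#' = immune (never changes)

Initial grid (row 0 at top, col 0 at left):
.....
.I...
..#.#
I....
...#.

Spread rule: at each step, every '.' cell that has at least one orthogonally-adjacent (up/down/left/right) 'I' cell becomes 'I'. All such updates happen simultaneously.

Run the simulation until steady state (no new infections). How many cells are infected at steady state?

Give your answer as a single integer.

Step 0 (initial): 2 infected
Step 1: +7 new -> 9 infected
Step 2: +5 new -> 14 infected
Step 3: +5 new -> 19 infected
Step 4: +2 new -> 21 infected
Step 5: +1 new -> 22 infected
Step 6: +0 new -> 22 infected

Answer: 22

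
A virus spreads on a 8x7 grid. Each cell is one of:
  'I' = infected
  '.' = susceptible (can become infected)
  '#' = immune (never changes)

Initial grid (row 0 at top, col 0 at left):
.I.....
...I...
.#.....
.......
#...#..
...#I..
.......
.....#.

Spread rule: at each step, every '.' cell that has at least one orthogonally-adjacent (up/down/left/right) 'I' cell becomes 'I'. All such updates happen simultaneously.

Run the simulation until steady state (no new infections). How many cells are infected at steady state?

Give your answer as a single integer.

Step 0 (initial): 3 infected
Step 1: +9 new -> 12 infected
Step 2: +11 new -> 23 infected
Step 3: +12 new -> 35 infected
Step 4: +10 new -> 45 infected
Step 5: +4 new -> 49 infected
Step 6: +2 new -> 51 infected
Step 7: +0 new -> 51 infected

Answer: 51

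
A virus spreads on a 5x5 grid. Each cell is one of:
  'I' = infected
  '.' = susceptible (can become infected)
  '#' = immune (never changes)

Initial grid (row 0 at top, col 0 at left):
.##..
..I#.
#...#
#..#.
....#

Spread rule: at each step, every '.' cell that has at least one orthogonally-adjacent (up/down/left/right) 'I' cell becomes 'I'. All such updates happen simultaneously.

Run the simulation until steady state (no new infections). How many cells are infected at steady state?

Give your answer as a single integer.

Answer: 13

Derivation:
Step 0 (initial): 1 infected
Step 1: +2 new -> 3 infected
Step 2: +4 new -> 7 infected
Step 3: +3 new -> 10 infected
Step 4: +2 new -> 12 infected
Step 5: +1 new -> 13 infected
Step 6: +0 new -> 13 infected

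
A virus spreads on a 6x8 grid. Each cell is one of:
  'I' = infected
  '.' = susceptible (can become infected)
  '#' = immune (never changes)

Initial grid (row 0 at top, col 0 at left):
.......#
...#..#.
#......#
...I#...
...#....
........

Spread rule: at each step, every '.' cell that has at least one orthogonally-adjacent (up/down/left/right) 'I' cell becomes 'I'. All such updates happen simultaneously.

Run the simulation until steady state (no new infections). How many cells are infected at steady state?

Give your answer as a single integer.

Answer: 40

Derivation:
Step 0 (initial): 1 infected
Step 1: +2 new -> 3 infected
Step 2: +4 new -> 7 infected
Step 3: +7 new -> 14 infected
Step 4: +9 new -> 23 infected
Step 5: +8 new -> 31 infected
Step 6: +6 new -> 37 infected
Step 7: +2 new -> 39 infected
Step 8: +1 new -> 40 infected
Step 9: +0 new -> 40 infected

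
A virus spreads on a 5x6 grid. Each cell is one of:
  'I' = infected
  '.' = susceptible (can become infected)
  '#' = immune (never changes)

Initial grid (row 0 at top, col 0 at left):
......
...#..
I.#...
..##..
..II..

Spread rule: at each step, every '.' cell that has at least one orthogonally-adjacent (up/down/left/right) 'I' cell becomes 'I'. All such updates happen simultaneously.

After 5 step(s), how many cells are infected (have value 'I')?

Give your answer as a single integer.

Step 0 (initial): 3 infected
Step 1: +5 new -> 8 infected
Step 2: +6 new -> 14 infected
Step 3: +4 new -> 18 infected
Step 4: +4 new -> 22 infected
Step 5: +3 new -> 25 infected

Answer: 25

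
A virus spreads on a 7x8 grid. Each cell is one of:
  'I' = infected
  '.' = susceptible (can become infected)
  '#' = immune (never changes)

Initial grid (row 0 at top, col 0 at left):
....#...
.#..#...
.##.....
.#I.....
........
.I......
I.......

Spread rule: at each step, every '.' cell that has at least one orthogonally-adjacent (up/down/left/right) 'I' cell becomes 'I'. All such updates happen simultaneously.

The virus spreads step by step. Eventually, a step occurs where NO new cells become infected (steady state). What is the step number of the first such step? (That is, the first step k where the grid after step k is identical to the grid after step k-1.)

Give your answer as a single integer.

Answer: 9

Derivation:
Step 0 (initial): 3 infected
Step 1: +6 new -> 9 infected
Step 2: +6 new -> 15 infected
Step 3: +7 new -> 22 infected
Step 4: +8 new -> 30 infected
Step 5: +8 new -> 38 infected
Step 6: +8 new -> 46 infected
Step 7: +3 new -> 49 infected
Step 8: +1 new -> 50 infected
Step 9: +0 new -> 50 infected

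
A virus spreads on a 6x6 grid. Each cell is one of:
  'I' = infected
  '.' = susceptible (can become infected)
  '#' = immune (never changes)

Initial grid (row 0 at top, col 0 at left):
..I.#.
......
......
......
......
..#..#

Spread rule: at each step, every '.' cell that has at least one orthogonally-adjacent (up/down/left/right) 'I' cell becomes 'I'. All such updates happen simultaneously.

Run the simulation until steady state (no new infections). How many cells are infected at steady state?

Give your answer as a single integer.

Answer: 33

Derivation:
Step 0 (initial): 1 infected
Step 1: +3 new -> 4 infected
Step 2: +4 new -> 8 infected
Step 3: +5 new -> 13 infected
Step 4: +6 new -> 19 infected
Step 5: +6 new -> 25 infected
Step 6: +5 new -> 30 infected
Step 7: +3 new -> 33 infected
Step 8: +0 new -> 33 infected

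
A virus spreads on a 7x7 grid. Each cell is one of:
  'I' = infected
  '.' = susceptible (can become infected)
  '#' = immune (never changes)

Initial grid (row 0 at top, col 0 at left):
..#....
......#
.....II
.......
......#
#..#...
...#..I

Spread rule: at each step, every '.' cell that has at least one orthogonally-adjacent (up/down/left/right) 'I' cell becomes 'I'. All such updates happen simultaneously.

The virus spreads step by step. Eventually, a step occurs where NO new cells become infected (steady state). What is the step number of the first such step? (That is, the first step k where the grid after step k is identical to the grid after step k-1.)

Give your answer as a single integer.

Answer: 10

Derivation:
Step 0 (initial): 3 infected
Step 1: +6 new -> 9 infected
Step 2: +7 new -> 16 infected
Step 3: +7 new -> 23 infected
Step 4: +5 new -> 28 infected
Step 5: +4 new -> 32 infected
Step 6: +5 new -> 37 infected
Step 7: +4 new -> 41 infected
Step 8: +1 new -> 42 infected
Step 9: +1 new -> 43 infected
Step 10: +0 new -> 43 infected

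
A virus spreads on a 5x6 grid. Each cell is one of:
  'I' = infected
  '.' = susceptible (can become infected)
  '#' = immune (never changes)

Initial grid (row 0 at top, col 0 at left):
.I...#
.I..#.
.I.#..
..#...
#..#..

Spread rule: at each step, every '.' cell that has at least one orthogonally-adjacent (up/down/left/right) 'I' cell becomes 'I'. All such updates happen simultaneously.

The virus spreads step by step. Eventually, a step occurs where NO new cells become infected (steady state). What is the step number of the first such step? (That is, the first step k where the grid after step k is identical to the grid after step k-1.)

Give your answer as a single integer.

Answer: 4

Derivation:
Step 0 (initial): 3 infected
Step 1: +7 new -> 10 infected
Step 2: +4 new -> 14 infected
Step 3: +2 new -> 16 infected
Step 4: +0 new -> 16 infected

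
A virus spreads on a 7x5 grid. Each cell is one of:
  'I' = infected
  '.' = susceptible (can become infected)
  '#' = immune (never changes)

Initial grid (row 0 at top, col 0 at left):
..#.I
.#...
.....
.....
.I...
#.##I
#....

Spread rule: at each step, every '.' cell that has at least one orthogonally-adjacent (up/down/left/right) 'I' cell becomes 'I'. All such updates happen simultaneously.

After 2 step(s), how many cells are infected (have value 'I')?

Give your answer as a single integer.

Step 0 (initial): 3 infected
Step 1: +8 new -> 11 infected
Step 2: +9 new -> 20 infected

Answer: 20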